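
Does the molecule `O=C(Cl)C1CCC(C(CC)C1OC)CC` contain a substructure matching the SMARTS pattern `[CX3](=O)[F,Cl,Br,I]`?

Yes

The pattern [CX3](=O)[F,Cl,Br,I] describes a carbonyl carbon bonded to a halogen — an acyl halide.
The molecule carries an acyl chloride (-C(=O)Cl), whose atoms satisfy every constraint of the query, so the pattern matches.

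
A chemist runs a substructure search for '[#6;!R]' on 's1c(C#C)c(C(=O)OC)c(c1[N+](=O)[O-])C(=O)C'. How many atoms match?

The query [#6;!R] means: carbon not in any ring.
Check the 17 heavy atoms by environment: 1× s (aromatic, in 5-ring) → no; 4× c (aromatic, in 5-ring) → no; 1× N (charge +1, acyclic) → no; 1× O (charge -1, acyclic) → no; 4× O (acyclic) → no; 6× C (acyclic) → match.
That gives 6 matching atoms.

6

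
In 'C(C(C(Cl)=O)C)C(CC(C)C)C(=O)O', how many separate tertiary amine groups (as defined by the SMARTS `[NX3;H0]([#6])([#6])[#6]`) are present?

0

[NX3;H0]([#6])([#6])[#6] is the SMARTS for a tertiary amine: a trivalent nitrogen with no H, bonded to three carbons.
No fragment in the molecule satisfies every constraint, giving 0 matches.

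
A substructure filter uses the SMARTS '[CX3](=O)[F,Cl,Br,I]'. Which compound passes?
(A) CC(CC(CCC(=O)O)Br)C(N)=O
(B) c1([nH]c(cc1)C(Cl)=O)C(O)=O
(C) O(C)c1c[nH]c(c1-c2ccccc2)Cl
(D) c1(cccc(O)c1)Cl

B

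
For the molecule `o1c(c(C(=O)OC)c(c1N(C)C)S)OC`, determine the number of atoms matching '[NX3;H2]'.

0

The query [NX3;H2] means: aliphatic N with 3 total connections, two of them H — an -NH2 nitrogen (amine or amide).
Check the 15 heavy atoms by environment: 1× o (aromatic, H0, X2) → no; 4× c (aromatic, H0, X3) → no; 1× S (H1, X2) → no; 1× N (H0, X3) → no; 4× C (H3, X4) → no; 1× C (H0, X3) → no; 1× O (H0, X1) → no; 2× O (H0, X2) → no.
No environment satisfies the query, so 0 matching atoms.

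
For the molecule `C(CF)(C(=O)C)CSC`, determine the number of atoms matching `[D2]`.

Check the 9 heavy atoms by environment: 2× C (D2) → match; 2× C (D3) → no; 1× O (D1) → no; 2× C (D1) → no; 1× S (D2) → match; 1× F (D1) → no.
Summing the matching environments: 2 + 1 = 3 matching atoms.

3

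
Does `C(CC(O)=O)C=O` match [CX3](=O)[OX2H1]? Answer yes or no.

The pattern [CX3](=O)[OX2H1] describes an sp2 carbon double-bonded to O and single-bonded to an -OH oxygen — a carboxylic acid.
The molecule carries a carboxylic acid group (-C(=O)OH), whose atoms satisfy every constraint of the query, so the pattern matches.

Yes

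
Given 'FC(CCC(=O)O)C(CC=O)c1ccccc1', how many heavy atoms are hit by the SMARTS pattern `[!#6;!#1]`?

The query [!#6;!#1] means: not carbon and not hydrogen — any heteroatom.
Check the 17 heavy atoms by environment: 7× C → no; 3× O → match; 1× F → match; 6× c (aromatic) → no.
Summing the matching environments: 3 + 1 = 4 matching atoms.

4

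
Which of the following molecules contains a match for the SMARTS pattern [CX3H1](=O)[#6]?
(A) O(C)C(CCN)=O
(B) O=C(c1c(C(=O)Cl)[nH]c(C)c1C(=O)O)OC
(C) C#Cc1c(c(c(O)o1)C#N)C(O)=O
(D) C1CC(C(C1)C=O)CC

[CX3H1](=O)[#6] describes an sp2 carbon with one H, double-bonded to O and single-bonded to carbon (an aldehyde).
(A) has a methyl-ester group (-C(=O)OCH3) but the carbonyl carbon has H0, not H1.
(B) has a methyl-ester group (-C(=O)OCH3) but the carbonyl carbon has H0, not H1.
(C) has a carboxylic acid group (-C(=O)OH) but the carbonyl carbon has H0 and is bonded to O, not H1.
(D) contains an aldehyde (-CHO), which satisfies every atom and bond constraint.
So the answer is (D).

D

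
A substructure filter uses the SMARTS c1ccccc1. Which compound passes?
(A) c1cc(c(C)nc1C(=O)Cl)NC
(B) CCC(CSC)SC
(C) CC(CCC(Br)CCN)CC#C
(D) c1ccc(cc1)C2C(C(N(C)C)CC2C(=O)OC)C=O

D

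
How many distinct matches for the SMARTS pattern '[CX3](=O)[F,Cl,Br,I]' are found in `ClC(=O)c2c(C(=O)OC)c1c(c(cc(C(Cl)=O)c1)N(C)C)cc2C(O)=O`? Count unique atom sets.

2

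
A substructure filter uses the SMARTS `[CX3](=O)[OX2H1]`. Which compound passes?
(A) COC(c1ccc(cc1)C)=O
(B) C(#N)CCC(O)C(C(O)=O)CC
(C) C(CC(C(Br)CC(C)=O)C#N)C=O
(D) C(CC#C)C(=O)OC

B

[CX3](=O)[OX2H1] describes an sp2 carbon double-bonded to O and single-bonded to an -OH oxygen (a carboxylic acid).
(A) has a methyl-ester group (-C(=O)OCH3) but the singly-bonded O has no H (OX2H0, not OX2H1).
(B) contains a carboxylic acid group (-C(=O)OH), which satisfies every atom and bond constraint.
(C) has an aldehyde (-CHO) but there is no singly-bonded oxygen on the carbonyl carbon.
(D) has a methyl-ester group (-C(=O)OCH3) but the singly-bonded O has no H (OX2H0, not OX2H1).
So the answer is (B).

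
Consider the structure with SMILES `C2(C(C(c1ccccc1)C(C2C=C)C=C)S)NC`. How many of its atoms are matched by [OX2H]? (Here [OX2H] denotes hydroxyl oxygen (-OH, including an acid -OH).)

0

The query [OX2H] means: aliphatic oxygen with two connections, one of which is H — an -OH oxygen.
Check the 18 heavy atoms by environment: 5× C (H1, X4) → no; 1× c (aromatic, H0, X3) → no; 5× c (aromatic, H1, X3) → no; 1× S (H1, X2) → no; 1× N (H1, X3) → no; 1× C (H3, X4) → no; 2× C (H1, X3) → no; 2× C (H2, X3) → no.
No environment satisfies the query, so 0 matching atoms.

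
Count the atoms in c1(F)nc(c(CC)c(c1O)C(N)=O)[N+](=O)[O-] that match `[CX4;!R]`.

2

The query [CX4;!R] means: aliphatic carbon with four total connections, not in a ring.
Check the 16 heavy atoms by environment: 1× n (aromatic, X2, in 6-ring) → no; 5× c (aromatic, X3, in 6-ring) → no; 1× N (charge +1, X3, acyclic) → no; 1× O (charge -1, X1, acyclic) → no; 2× O (X1, acyclic) → no; 1× C (X3, acyclic) → no; 1× N (X3, acyclic) → no; 1× O (X2, acyclic) → no; 1× F (X1, acyclic) → no; 2× C (X4, acyclic) → match.
That gives 2 matching atoms.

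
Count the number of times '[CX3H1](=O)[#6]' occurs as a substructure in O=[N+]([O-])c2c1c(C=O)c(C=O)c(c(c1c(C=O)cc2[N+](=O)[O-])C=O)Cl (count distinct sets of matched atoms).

4

[CX3H1](=O)[#6] is the SMARTS for an aldehyde: an sp2 carbon with one H, double-bonded to O and single-bonded to carbon.
The molecule carries 4 separate instances of an aldehyde (-CHO) meeting every constraint; each maps to a distinct set of atoms, giving 4 matches.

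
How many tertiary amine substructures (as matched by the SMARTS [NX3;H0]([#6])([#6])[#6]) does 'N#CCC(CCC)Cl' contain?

[NX3;H0]([#6])([#6])[#6] is the SMARTS for a tertiary amine: a trivalent nitrogen with no H, bonded to three carbons.
No fragment in the molecule satisfies every constraint, giving 0 matches.

0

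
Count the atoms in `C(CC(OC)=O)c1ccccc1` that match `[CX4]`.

3

The query [CX4] means: C with X4: aliphatic carbon with exactly 4 total connections (bonds + H).
Check the 12 heavy atoms by environment: 3× C (X4) → match; 6× c (aromatic, X3) → no; 1× C (X3) → no; 1× O (X1) → no; 1× O (X2) → no.
That gives 3 matching atoms.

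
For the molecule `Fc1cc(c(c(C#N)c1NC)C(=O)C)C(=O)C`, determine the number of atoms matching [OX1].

2

Check the 17 heavy atoms by environment: 6× c (aromatic, X3) → no; 2× C (X3) → no; 2× O (X1) → match; 3× C (X4) → no; 1× N (X3) → no; 1× C (X2) → no; 1× N (X1) → no; 1× F (X1) → no.
That gives 2 matching atoms.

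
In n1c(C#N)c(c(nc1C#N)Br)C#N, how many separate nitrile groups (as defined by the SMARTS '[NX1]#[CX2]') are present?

3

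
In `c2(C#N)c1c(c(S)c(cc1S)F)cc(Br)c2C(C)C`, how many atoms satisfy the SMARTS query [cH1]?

The query [cH1] means: aromatic carbon bearing exactly one hydrogen.
Check the 19 heavy atoms by environment: 8× c (aromatic, H0) → no; 2× c (aromatic, H1) → match; 1× C (H0) → no; 1× N (H0) → no; 1× Br (H0) → no; 1× F (H0) → no; 2× S (H1) → no; 1× C (H1) → no; 2× C (H3) → no.
That gives 2 matching atoms.

2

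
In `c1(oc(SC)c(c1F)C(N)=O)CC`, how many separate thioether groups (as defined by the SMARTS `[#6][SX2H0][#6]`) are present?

1

[#6][SX2H0][#6] is the SMARTS for a thioether: an aliphatic sulfur bridging two carbons with no H on the sulfur.
Exactly one fragment in the molecule meets all constraints, giving 1 match.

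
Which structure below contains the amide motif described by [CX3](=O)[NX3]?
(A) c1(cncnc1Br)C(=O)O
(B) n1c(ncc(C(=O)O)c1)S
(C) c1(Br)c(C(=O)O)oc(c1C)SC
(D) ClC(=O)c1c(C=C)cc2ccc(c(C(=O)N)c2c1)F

D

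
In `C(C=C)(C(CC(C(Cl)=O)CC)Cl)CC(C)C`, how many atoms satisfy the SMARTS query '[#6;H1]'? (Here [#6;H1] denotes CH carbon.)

The query [#6;H1] means: any carbon bearing exactly one hydrogen.
Check the 16 heavy atoms by environment: 4× C (H2) → no; 5× C (H1) → match; 3× C (H3) → no; 1× C (H0) → no; 1× O (H0) → no; 2× Cl (H0) → no.
That gives 5 matching atoms.

5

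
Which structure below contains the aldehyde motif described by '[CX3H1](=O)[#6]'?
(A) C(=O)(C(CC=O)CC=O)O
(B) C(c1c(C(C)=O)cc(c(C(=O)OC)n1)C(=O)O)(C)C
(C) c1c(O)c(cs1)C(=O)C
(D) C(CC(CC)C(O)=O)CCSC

A

[CX3H1](=O)[#6] describes an sp2 carbon with one H, double-bonded to O and single-bonded to carbon (an aldehyde).
(A) contains an aldehyde (-CHO), which satisfies every atom and bond constraint.
(B) has an acetyl/ketone group (-C(=O)CH3) but the carbonyl carbon has H0 (two carbon neighbours), not H1.
(C) has an acetyl/ketone group (-C(=O)CH3) but the carbonyl carbon has H0 (two carbon neighbours), not H1.
(D) has a carboxylic acid group (-C(=O)OH) but the carbonyl carbon has H0 and is bonded to O, not H1.
So the answer is (A).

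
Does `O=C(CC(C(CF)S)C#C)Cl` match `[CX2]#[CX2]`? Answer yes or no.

Yes

The pattern [CX2]#[CX2] describes a carbon-carbon triple bond — an alkyne.
The molecule carries an ethynyl group (-C#CH), whose atoms satisfy every constraint of the query, so the pattern matches.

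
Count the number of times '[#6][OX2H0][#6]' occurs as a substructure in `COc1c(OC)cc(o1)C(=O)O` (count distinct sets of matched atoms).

2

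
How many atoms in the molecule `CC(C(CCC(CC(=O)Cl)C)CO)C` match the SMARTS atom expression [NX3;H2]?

0

The query [NX3;H2] means: aliphatic N with 3 total connections, two of them H — an -NH2 nitrogen (amine or amide).
Check the 14 heavy atoms by environment: 4× C (H2, X4) → no; 3× C (H1, X4) → no; 1× C (H0, X3) → no; 1× O (H0, X1) → no; 1× Cl (H0, X1) → no; 3× C (H3, X4) → no; 1× O (H1, X2) → no.
No environment satisfies the query, so 0 matching atoms.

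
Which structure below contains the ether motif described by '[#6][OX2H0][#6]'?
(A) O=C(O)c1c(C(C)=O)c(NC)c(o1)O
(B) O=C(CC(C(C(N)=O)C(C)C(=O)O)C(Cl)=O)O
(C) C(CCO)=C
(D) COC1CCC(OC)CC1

D

[#6][OX2H0][#6] describes an aliphatic oxygen bridging two carbons with no H on the oxygen (an ether).
(A) has a carboxylic acid group (-C(=O)OH) but the -OH oxygen has H1; the =O is OX1, not OX2.
(B) has a carboxylic acid group (-C(=O)OH) but the -OH oxygen has H1; the =O is OX1, not OX2.
(C) has a hydroxyl group (-OH) but the oxygen has H1, not H0 bridging two carbons.
(D) contains a methoxy ether (-OCH3), which satisfies every atom and bond constraint.
So the answer is (D).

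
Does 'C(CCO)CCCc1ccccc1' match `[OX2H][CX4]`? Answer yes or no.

Yes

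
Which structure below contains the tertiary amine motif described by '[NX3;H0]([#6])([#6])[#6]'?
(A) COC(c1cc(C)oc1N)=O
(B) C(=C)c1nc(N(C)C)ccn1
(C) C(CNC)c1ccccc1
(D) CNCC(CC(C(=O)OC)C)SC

[NX3;H0]([#6])([#6])[#6] describes a trivalent nitrogen with no H, bonded to three carbons (a tertiary amine).
(A) has a primary amino group (-NH2) but the nitrogen has H2, not H0 with three carbons.
(B) contains a dimethylamino group (-N(CH3)2), which satisfies every atom and bond constraint.
(C) has an N-methylamino group (-NHCH3) but the nitrogen still has one H (H1), not H0.
(D) has an N-methylamino group (-NHCH3) but the nitrogen still has one H (H1), not H0.
So the answer is (B).

B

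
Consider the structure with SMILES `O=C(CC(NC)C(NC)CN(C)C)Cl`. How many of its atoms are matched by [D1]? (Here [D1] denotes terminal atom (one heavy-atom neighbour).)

6

The query [D1] means: atom with exactly one heavy-atom neighbour (degree 1).
Check the 14 heavy atoms by environment: 2× C (D2) → no; 3× C (D3) → no; 2× N (D2) → no; 4× C (D1) → match; 1× O (D1) → match; 1× Cl (D1) → match; 1× N (D3) → no.
Summing the matching environments: 4 + 1 + 1 = 6 matching atoms.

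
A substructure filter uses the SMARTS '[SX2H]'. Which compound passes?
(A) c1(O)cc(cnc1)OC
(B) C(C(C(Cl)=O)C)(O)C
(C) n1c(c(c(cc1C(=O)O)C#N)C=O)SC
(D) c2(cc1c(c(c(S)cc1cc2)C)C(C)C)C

D

[SX2H] describes an aliphatic sulfur with two connections, one being H (a thiol).
(A) has a hydroxyl group (-OH) but it is an -OH, not an -SH.
(B) has a hydroxyl group (-OH) but it is an -OH, not an -SH.
(C) has a methylthio ether (-SCH3) but the sulfur has H0 (bonded to two carbons), not H1.
(D) contains a thiol (-SH), which satisfies every atom and bond constraint.
So the answer is (D).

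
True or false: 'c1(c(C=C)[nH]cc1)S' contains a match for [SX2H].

The pattern [SX2H] describes an aliphatic sulfur with two connections, one being H — a thiol.
The molecule carries a thiol (-SH), whose atoms satisfy every constraint of the query, so the pattern matches.

True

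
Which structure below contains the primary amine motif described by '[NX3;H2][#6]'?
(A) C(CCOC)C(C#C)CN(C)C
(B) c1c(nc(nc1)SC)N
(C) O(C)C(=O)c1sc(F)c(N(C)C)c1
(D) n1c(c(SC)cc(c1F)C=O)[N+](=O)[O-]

[NX3;H2][#6] describes a trivalent nitrogen with two H attached to carbon (a primary amine).
(A) has a dimethylamino group (-N(CH3)2) but the nitrogen has H0, not H2.
(B) contains a primary amino group (-NH2), which satisfies every atom and bond constraint.
(C) has a dimethylamino group (-N(CH3)2) but the nitrogen has H0, not H2.
(D) has a nitro group (-[N+](=O)[O-]) but the nitrogen is [N+] with no H, not NX3H2.
So the answer is (B).

B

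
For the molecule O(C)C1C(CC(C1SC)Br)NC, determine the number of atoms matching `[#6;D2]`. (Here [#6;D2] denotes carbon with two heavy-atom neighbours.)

1

The query [#6;D2] means: any carbon bonded to exactly two heavy atoms.
Check the 12 heavy atoms by environment: 1× C (D2) → match; 4× C (D3) → no; 1× S (D2) → no; 3× C (D1) → no; 1× N (D2) → no; 1× O (D2) → no; 1× Br (D1) → no.
That gives 1 matching atom.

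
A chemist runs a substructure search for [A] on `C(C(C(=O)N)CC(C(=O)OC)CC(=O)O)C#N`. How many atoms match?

Check the 17 heavy atoms by environment: 10× C → match; 5× O → match; 2× N → match.
Summing the matching environments: 10 + 5 + 2 = 17 matching atoms.

17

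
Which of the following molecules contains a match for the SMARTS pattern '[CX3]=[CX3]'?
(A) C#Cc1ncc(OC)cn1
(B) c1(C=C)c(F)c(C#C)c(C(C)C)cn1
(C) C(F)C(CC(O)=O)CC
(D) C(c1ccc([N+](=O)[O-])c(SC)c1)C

[CX3]=[CX3] describes a non-aromatic C=C double bond between two sp2 carbons (an alkene).
(A) has an ethynyl group (-C#CH) but the C-C bond is a triple bond, not a double bond.
(B) contains a vinyl group (-CH=CH2), which satisfies every atom and bond constraint.
(C) has an ethyl group (-CH2CH3) but its C-C bond is a single bond between CX4 carbons, not CX3=CX3.
(D) has an ethyl group (-CH2CH3) but its C-C bond is a single bond between CX4 carbons, not CX3=CX3.
So the answer is (B).

B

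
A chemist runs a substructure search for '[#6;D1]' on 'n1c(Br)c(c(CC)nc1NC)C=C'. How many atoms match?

3

Check the 13 heavy atoms by environment: 2× n (aromatic, D2) → no; 4× c (aromatic, D3) → no; 1× Br (D1) → no; 2× C (D2) → no; 3× C (D1) → match; 1× N (D2) → no.
That gives 3 matching atoms.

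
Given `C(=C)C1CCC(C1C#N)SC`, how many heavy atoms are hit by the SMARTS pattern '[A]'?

11

The query [A] means: A matches any aliphatic (non-aromatic) heavy atom.
Check the 11 heavy atoms by environment: 9× C → match; 1× N → match; 1× S → match.
Summing the matching environments: 9 + 1 + 1 = 11 matching atoms.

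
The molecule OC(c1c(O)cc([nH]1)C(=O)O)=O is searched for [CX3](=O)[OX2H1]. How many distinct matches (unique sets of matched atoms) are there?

2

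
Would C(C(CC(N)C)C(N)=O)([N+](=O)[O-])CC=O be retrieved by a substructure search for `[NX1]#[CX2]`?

No

The pattern [NX1]#[CX2] describes a nitrogen triple-bonded to a two-connected carbon — a nitrile.
The closest candidate here is a nitro group (-[N+](=O)[O-]), but there is no C#N triple bond. No other fragment satisfies the full query, so there is no match.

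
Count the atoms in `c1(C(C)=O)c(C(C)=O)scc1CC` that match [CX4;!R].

4

Check the 13 heavy atoms by environment: 1× s (aromatic, X2, in 5-ring) → no; 4× c (aromatic, X3, in 5-ring) → no; 2× C (X3, acyclic) → no; 2× O (X1, acyclic) → no; 4× C (X4, acyclic) → match.
That gives 4 matching atoms.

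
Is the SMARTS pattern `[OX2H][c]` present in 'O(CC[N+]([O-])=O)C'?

No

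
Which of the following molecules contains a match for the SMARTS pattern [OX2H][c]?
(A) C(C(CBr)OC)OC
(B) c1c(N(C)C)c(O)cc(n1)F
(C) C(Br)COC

[OX2H][c] describes a hydroxyl oxygen attached to an aromatic carbon (a phenol).
(A) has a methoxy ether (-OCH3) but the oxygen has H0, not H1.
(B) contains a hydroxyl group (-OH), which satisfies every atom and bond constraint.
(C) has a methoxy ether (-OCH3) but the oxygen has H0, not H1.
So the answer is (B).

B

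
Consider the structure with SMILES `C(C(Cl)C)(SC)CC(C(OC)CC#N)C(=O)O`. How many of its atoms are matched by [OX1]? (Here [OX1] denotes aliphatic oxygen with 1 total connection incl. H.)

The query [OX1] means: aliphatic oxygen with one total connection — typically a carbonyl =O or an oxide.
Check the 17 heavy atoms by environment: 9× C (X4) → no; 1× C (X3) → no; 1× O (X1) → match; 2× O (X2) → no; 1× S (X2) → no; 1× Cl (X1) → no; 1× C (X2) → no; 1× N (X1) → no.
That gives 1 matching atom.

1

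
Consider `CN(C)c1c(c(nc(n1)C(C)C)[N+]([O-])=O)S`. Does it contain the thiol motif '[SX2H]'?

Yes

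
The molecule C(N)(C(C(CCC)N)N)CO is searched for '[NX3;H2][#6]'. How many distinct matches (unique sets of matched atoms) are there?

3

[NX3;H2][#6] is the SMARTS for a primary amine: a trivalent nitrogen with two H attached to carbon.
The molecule carries 3 separate instances of a primary amino group (-NH2) meeting every constraint; each maps to a distinct set of atoms, giving 3 matches.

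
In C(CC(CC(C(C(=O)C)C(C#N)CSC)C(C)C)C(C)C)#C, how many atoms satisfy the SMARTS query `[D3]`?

7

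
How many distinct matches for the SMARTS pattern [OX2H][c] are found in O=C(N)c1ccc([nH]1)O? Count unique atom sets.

1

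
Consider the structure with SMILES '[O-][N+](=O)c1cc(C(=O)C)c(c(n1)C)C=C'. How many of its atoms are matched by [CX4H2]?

0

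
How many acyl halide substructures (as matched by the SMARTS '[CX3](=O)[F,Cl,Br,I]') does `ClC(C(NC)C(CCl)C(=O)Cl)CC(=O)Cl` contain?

[CX3](=O)[F,Cl,Br,I] is the SMARTS for an acyl halide: a carbonyl carbon bonded to a halogen.
The molecule carries 2 separate instances of an acyl chloride (-C(=O)Cl) meeting every constraint; each maps to a distinct set of atoms, giving 2 matches.

2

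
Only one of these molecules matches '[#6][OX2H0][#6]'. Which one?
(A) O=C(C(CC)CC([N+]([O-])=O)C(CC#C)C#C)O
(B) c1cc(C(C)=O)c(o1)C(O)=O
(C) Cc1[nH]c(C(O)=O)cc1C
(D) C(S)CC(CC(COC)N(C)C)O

[#6][OX2H0][#6] describes an aliphatic oxygen bridging two carbons with no H on the oxygen (an ether).
(A) has a carboxylic acid group (-C(=O)OH) but the -OH oxygen has H1; the =O is OX1, not OX2.
(B) has a carboxylic acid group (-C(=O)OH) but the -OH oxygen has H1; the =O is OX1, not OX2.
(C) has a carboxylic acid group (-C(=O)OH) but the -OH oxygen has H1; the =O is OX1, not OX2.
(D) contains a methoxy ether (-OCH3), which satisfies every atom and bond constraint.
So the answer is (D).

D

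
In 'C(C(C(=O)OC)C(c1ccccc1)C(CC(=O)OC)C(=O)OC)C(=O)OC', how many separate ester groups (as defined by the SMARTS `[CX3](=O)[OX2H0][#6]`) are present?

[CX3](=O)[OX2H0][#6] is the SMARTS for an ester: a carbonyl carbon bonded to an oxygen that is itself bonded to carbon (no H on that O).
The molecule carries 4 separate instances of a methyl-ester group (-C(=O)OCH3) meeting every constraint; each maps to a distinct set of atoms, giving 4 matches.

4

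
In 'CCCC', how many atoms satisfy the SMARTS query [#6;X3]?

0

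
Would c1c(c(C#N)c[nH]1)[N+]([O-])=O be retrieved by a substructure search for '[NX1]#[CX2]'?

Yes

The pattern [NX1]#[CX2] describes a nitrogen triple-bonded to a two-connected carbon — a nitrile.
The molecule carries a nitrile (-C#N), whose atoms satisfy every constraint of the query, so the pattern matches.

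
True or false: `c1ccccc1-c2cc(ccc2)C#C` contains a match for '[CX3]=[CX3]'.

False

The pattern [CX3]=[CX3] describes a non-aromatic C=C double bond between two sp2 carbons — an alkene.
The closest candidate here is an ethynyl group (-C#CH), but the C-C bond is a triple bond, not a double bond. No other fragment satisfies the full query, so there is no match.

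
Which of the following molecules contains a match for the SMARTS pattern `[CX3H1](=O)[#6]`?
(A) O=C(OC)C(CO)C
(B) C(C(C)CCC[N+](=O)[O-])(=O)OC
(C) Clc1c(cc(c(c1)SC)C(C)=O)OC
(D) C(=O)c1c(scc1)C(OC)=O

D

[CX3H1](=O)[#6] describes an sp2 carbon with one H, double-bonded to O and single-bonded to carbon (an aldehyde).
(A) has a methyl-ester group (-C(=O)OCH3) but the carbonyl carbon has H0, not H1.
(B) has a methyl-ester group (-C(=O)OCH3) but the carbonyl carbon has H0, not H1.
(C) has an acetyl/ketone group (-C(=O)CH3) but the carbonyl carbon has H0 (two carbon neighbours), not H1.
(D) contains an aldehyde (-CHO), which satisfies every atom and bond constraint.
So the answer is (D).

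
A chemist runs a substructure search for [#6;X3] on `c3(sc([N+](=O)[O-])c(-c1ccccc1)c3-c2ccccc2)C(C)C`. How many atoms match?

The query [#6;X3] means: any carbon (aromatic or not) with three total connections.
Check the 23 heavy atoms by environment: 1× s (aromatic, X2) → no; 16× c (aromatic, X3) → match; 3× C (X4) → no; 1× N (charge +1, X3) → no; 1× O (charge -1, X1) → no; 1× O (X1) → no.
That gives 16 matching atoms.

16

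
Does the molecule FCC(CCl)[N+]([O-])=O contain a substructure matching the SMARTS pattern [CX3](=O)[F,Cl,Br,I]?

No

The pattern [CX3](=O)[F,Cl,Br,I] describes a carbonyl carbon bonded to a halogen — an acyl halide.
The closest candidate here is a chloro substituent, but the Cl is not on a carbonyl carbon. No other fragment satisfies the full query, so there is no match.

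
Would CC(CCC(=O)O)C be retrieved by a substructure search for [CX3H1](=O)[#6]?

The pattern [CX3H1](=O)[#6] describes an sp2 carbon with one H, double-bonded to O and single-bonded to carbon — an aldehyde.
The closest candidate here is a carboxylic acid group (-C(=O)OH), but the carbonyl carbon has H0 and is bonded to O, not H1. No other fragment satisfies the full query, so there is no match.

No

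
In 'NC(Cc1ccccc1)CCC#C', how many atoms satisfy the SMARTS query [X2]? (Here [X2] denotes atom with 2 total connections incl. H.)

Check the 13 heavy atoms by environment: 4× C (X4) → no; 2× C (X2) → match; 1× N (X3) → no; 6× c (aromatic, X3) → no.
That gives 2 matching atoms.

2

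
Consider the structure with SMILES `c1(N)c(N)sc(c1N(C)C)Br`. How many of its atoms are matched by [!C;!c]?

5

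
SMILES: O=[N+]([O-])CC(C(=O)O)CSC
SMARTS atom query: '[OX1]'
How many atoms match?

Check the 11 heavy atoms by environment: 4× C (X4) → no; 1× C (X3) → no; 2× O (X1) → match; 1× O (X2) → no; 1× S (X2) → no; 1× N (charge +1, X3) → no; 1× O (charge -1, X1) → match.
Summing the matching environments: 2 + 1 = 3 matching atoms.

3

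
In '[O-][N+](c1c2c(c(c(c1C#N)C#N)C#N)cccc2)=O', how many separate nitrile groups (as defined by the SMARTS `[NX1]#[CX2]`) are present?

[NX1]#[CX2] is the SMARTS for a nitrile: a nitrogen triple-bonded to a two-connected carbon.
The molecule carries 3 separate instances of a nitrile (-C#N) meeting every constraint; each maps to a distinct set of atoms, giving 3 matches.

3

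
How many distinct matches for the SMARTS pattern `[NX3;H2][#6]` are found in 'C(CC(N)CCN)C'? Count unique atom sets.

2

[NX3;H2][#6] is the SMARTS for a primary amine: a trivalent nitrogen with two H attached to carbon.
The molecule carries 2 separate instances of a primary amino group (-NH2) meeting every constraint; each maps to a distinct set of atoms, giving 2 matches.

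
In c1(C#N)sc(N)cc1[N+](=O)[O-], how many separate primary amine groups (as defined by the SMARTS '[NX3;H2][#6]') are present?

1

[NX3;H2][#6] is the SMARTS for a primary amine: a trivalent nitrogen with two H attached to carbon.
Exactly one fragment in the molecule meets all constraints, giving 1 match.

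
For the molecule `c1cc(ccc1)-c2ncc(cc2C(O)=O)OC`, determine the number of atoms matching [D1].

3

The query [D1] means: atom with exactly one heavy-atom neighbour (degree 1).
Check the 17 heavy atoms by environment: 1× n (aromatic, D2) → no; 4× c (aromatic, D3) → no; 7× c (aromatic, D2) → no; 1× O (D2) → no; 1× C (D1) → match; 1× C (D3) → no; 2× O (D1) → match.
Summing the matching environments: 1 + 2 = 3 matching atoms.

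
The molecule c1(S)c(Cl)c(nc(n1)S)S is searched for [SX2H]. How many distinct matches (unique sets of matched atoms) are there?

[SX2H] is the SMARTS for a thiol: an aliphatic sulfur with two connections, one being H.
The molecule carries 3 separate instances of a thiol (-SH) meeting every constraint; each maps to a distinct set of atoms, giving 3 matches.

3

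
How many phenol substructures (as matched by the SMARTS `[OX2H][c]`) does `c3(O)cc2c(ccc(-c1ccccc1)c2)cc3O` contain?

2

[OX2H][c] is the SMARTS for a phenol: a hydroxyl oxygen attached to an aromatic carbon.
The molecule carries 2 separate instances of a hydroxyl group (-OH) meeting every constraint; each maps to a distinct set of atoms, giving 2 matches.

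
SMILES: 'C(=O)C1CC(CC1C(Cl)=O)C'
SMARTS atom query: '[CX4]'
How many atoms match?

Check the 11 heavy atoms by environment: 6× C (X4) → match; 2× C (X3) → no; 2× O (X1) → no; 1× Cl (X1) → no.
That gives 6 matching atoms.

6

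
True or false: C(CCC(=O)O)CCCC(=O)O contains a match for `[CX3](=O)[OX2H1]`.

True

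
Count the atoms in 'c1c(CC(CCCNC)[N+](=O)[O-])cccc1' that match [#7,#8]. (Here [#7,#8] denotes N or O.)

4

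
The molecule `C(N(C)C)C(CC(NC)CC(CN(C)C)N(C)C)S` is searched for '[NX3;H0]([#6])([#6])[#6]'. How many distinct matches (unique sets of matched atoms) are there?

[NX3;H0]([#6])([#6])[#6] is the SMARTS for a tertiary amine: a trivalent nitrogen with no H, bonded to three carbons.
The molecule carries 3 separate instances of a dimethylamino group (-N(CH3)2) meeting every constraint; each maps to a distinct set of atoms, giving 3 matches.

3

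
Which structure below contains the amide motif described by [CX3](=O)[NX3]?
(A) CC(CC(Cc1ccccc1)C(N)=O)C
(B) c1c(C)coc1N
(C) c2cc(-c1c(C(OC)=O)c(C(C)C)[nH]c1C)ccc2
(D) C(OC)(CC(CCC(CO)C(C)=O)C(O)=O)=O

A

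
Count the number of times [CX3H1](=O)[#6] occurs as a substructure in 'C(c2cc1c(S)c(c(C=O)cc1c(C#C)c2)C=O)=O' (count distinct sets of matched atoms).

3

[CX3H1](=O)[#6] is the SMARTS for an aldehyde: an sp2 carbon with one H, double-bonded to O and single-bonded to carbon.
The molecule carries 3 separate instances of an aldehyde (-CHO) meeting every constraint; each maps to a distinct set of atoms, giving 3 matches.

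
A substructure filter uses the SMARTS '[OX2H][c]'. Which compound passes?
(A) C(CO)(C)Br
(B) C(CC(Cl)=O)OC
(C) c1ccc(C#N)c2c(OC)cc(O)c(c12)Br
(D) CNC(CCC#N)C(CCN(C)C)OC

C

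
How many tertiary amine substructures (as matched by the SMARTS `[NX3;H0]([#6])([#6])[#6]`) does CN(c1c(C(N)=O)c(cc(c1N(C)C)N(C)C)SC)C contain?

3

[NX3;H0]([#6])([#6])[#6] is the SMARTS for a tertiary amine: a trivalent nitrogen with no H, bonded to three carbons.
The molecule carries 3 separate instances of a dimethylamino group (-N(CH3)2) meeting every constraint; each maps to a distinct set of atoms, giving 3 matches.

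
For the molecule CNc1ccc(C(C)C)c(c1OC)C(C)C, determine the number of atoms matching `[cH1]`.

The query [cH1] means: aromatic carbon bearing exactly one hydrogen.
Check the 16 heavy atoms by environment: 2× c (aromatic, H1) → match; 4× c (aromatic, H0) → no; 2× C (H1) → no; 6× C (H3) → no; 1× N (H1) → no; 1× O (H0) → no.
That gives 2 matching atoms.

2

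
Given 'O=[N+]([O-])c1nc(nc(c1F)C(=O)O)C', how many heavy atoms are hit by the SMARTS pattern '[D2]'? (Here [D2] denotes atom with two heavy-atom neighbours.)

The query [D2] means: atom with exactly two heavy-atom neighbours.
Check the 14 heavy atoms by environment: 2× n (aromatic, D2) → match; 4× c (aromatic, D3) → no; 1× F (D1) → no; 1× C (D3) → no; 3× O (D1) → no; 1× C (D1) → no; 1× N (charge +1, D3) → no; 1× O (charge -1, D1) → no.
That gives 2 matching atoms.

2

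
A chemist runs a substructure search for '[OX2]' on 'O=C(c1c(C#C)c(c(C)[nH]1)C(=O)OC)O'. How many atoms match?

2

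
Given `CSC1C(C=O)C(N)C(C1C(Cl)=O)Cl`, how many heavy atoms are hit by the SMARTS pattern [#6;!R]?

3

The query [#6;!R] means: carbon not in any ring.
Check the 14 heavy atoms by environment: 5× C (in 5-ring) → no; 1× N (acyclic) → no; 1× S (acyclic) → no; 3× C (acyclic) → match; 2× O (acyclic) → no; 2× Cl (acyclic) → no.
That gives 3 matching atoms.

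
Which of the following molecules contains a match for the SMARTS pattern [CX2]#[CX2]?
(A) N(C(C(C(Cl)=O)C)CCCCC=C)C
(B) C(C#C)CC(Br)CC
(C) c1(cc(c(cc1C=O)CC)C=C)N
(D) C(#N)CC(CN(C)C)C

B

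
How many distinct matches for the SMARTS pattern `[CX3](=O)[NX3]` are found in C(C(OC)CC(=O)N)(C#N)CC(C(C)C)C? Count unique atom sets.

1

[CX3](=O)[NX3] is the SMARTS for an amide: a carbonyl carbon bonded to a trivalent nitrogen.
Exactly one fragment in the molecule meets all constraints, giving 1 match.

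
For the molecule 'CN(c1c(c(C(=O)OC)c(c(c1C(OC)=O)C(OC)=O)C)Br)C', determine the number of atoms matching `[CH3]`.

6

Check the 23 heavy atoms by environment: 6× c (aromatic, H0) → no; 3× C (H0) → no; 6× O (H0) → no; 6× C (H3) → match; 1× Br (H0) → no; 1× N (H0) → no.
That gives 6 matching atoms.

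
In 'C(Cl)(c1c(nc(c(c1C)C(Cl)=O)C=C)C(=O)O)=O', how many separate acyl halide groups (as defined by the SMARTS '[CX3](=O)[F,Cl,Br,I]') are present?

[CX3](=O)[F,Cl,Br,I] is the SMARTS for an acyl halide: a carbonyl carbon bonded to a halogen.
The molecule carries 2 separate instances of an acyl chloride (-C(=O)Cl) meeting every constraint; each maps to a distinct set of atoms, giving 2 matches.

2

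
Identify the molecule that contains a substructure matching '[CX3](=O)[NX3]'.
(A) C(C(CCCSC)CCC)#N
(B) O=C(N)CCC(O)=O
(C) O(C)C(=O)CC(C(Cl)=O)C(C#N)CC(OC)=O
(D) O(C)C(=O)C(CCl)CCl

B

[CX3](=O)[NX3] describes a carbonyl carbon bonded to a trivalent nitrogen (an amide).
(A) has a nitrile (-C#N) but the nitrile N is NX1 (triple-bonded), not NX3.
(B) contains a primary amide (-C(=O)NH2), which satisfies every atom and bond constraint.
(C) has a nitrile (-C#N) but the nitrile N is NX1 (triple-bonded), not NX3.
(D) has a methyl-ester group (-C(=O)OCH3) but the carbonyl is bonded to O, not to an NX3 nitrogen.
So the answer is (B).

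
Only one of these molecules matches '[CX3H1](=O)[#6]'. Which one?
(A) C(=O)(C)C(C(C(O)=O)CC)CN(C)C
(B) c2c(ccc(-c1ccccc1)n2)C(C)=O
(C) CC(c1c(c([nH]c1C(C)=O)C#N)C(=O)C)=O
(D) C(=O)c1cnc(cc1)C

D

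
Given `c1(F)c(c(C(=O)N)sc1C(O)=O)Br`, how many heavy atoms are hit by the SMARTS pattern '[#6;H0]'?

6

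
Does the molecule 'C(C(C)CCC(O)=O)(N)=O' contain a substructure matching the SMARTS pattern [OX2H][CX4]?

The pattern [OX2H][CX4] describes a hydroxyl oxygen bound to an sp3 (X4) carbon — an aliphatic alcohol.
The closest candidate here is a carboxylic acid group (-C(=O)OH), but the -OH is on a CX3 carbonyl carbon, not a CX4 carbon. No other fragment satisfies the full query, so there is no match.

No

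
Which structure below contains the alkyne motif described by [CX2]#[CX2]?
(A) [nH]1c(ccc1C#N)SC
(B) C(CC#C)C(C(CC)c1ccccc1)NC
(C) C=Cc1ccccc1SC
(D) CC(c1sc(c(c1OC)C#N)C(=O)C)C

B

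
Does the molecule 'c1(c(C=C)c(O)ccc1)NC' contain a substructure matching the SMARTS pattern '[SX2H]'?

No

The pattern [SX2H] describes an aliphatic sulfur with two connections, one being H — a thiol.
The closest candidate here is a hydroxyl group (-OH), but it is an -OH, not an -SH. No other fragment satisfies the full query, so there is no match.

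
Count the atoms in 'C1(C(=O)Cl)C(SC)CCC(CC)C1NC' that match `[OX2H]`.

0

The query [OX2H] means: aliphatic oxygen with two connections, one of which is H — an -OH oxygen.
Check the 15 heavy atoms by environment: 4× C (H1, X4) → no; 3× C (H2, X4) → no; 1× N (H1, X3) → no; 3× C (H3, X4) → no; 1× C (H0, X3) → no; 1× O (H0, X1) → no; 1× Cl (H0, X1) → no; 1× S (H0, X2) → no.
No environment satisfies the query, so 0 matching atoms.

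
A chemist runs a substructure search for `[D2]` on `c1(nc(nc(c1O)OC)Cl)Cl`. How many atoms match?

3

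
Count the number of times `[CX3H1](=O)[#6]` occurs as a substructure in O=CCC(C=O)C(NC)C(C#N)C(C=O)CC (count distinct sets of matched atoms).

3

[CX3H1](=O)[#6] is the SMARTS for an aldehyde: an sp2 carbon with one H, double-bonded to O and single-bonded to carbon.
The molecule carries 3 separate instances of an aldehyde (-CHO) meeting every constraint; each maps to a distinct set of atoms, giving 3 matches.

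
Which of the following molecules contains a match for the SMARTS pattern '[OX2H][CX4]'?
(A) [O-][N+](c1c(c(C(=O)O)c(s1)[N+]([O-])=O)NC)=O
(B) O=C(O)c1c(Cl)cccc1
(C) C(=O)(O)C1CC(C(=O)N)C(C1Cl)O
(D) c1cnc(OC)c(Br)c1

C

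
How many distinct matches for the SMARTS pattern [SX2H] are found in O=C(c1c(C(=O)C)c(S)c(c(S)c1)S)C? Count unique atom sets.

3

[SX2H] is the SMARTS for a thiol: an aliphatic sulfur with two connections, one being H.
The molecule carries 3 separate instances of a thiol (-SH) meeting every constraint; each maps to a distinct set of atoms, giving 3 matches.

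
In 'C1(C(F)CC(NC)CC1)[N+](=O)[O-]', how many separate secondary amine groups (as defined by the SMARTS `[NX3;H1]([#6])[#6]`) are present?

1

[NX3;H1]([#6])[#6] is the SMARTS for a secondary amine: a trivalent nitrogen with one H, bonded to two carbons.
Exactly one fragment in the molecule meets all constraints, giving 1 match.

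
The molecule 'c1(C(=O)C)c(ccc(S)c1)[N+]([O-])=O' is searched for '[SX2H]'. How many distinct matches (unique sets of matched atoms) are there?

1

[SX2H] is the SMARTS for a thiol: an aliphatic sulfur with two connections, one being H.
Exactly one fragment in the molecule meets all constraints, giving 1 match.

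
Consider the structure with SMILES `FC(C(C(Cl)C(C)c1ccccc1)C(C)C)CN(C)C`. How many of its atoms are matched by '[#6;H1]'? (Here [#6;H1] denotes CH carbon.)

10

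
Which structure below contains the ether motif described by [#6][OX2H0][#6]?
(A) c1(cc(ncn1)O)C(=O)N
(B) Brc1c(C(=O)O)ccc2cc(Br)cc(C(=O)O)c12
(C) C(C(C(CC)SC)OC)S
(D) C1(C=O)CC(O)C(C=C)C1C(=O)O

[#6][OX2H0][#6] describes an aliphatic oxygen bridging two carbons with no H on the oxygen (an ether).
(A) has a hydroxyl group (-OH) but the oxygen has H1, not H0 bridging two carbons.
(B) has a carboxylic acid group (-C(=O)OH) but the -OH oxygen has H1; the =O is OX1, not OX2.
(C) contains a methoxy ether (-OCH3), which satisfies every atom and bond constraint.
(D) has a carboxylic acid group (-C(=O)OH) but the -OH oxygen has H1; the =O is OX1, not OX2.
So the answer is (C).

C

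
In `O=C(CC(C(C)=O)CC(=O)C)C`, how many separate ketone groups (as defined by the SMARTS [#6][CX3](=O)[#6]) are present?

3

[#6][CX3](=O)[#6] is the SMARTS for a ketone: a carbonyl carbon (no H) flanked by two carbons.
The molecule carries 3 separate instances of an acetyl/ketone group (-C(=O)CH3) meeting every constraint; each maps to a distinct set of atoms, giving 3 matches.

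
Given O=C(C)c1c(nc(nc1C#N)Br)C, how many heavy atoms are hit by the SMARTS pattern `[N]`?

1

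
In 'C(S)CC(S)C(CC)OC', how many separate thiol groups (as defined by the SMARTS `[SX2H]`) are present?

[SX2H] is the SMARTS for a thiol: an aliphatic sulfur with two connections, one being H.
The molecule carries 2 separate instances of a thiol (-SH) meeting every constraint; each maps to a distinct set of atoms, giving 2 matches.

2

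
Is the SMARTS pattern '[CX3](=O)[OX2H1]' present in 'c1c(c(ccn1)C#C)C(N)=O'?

No

The pattern [CX3](=O)[OX2H1] describes an sp2 carbon double-bonded to O and single-bonded to an -OH oxygen — a carboxylic acid.
The closest candidate here is a primary amide (-C(=O)NH2), but the carbonyl is bonded to N, not to an -OH oxygen. No other fragment satisfies the full query, so there is no match.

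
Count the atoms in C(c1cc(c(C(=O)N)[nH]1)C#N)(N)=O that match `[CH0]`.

3

The query [CH0] means: aliphatic carbon with no attached hydrogen.
Check the 13 heavy atoms by environment: 1× n (aromatic, H1) → no; 3× c (aromatic, H0) → no; 1× c (aromatic, H1) → no; 3× C (H0) → match; 2× O (H0) → no; 2× N (H2) → no; 1× N (H0) → no.
That gives 3 matching atoms.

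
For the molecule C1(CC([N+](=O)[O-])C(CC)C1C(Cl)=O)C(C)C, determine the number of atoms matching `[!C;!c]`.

The query [!C;!c] means: neither aliphatic nor aromatic carbon — same as [!#6].
Check the 16 heavy atoms by environment: 11× C → no; 1× N (charge +1) → match; 1× O (charge -1) → match; 2× O → match; 1× Cl → match.
Summing the matching environments: 1 + 1 + 2 + 1 = 5 matching atoms.

5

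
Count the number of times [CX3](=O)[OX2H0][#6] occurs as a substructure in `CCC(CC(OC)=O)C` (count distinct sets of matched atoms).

1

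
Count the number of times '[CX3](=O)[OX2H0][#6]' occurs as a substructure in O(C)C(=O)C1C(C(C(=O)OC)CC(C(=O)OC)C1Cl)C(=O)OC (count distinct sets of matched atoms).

[CX3](=O)[OX2H0][#6] is the SMARTS for an ester: a carbonyl carbon bonded to an oxygen that is itself bonded to carbon (no H on that O).
The molecule carries 4 separate instances of a methyl-ester group (-C(=O)OCH3) meeting every constraint; each maps to a distinct set of atoms, giving 4 matches.

4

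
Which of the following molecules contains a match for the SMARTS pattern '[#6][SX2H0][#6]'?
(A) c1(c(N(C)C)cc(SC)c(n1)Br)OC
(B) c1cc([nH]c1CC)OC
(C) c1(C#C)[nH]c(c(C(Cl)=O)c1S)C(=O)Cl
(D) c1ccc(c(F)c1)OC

A

[#6][SX2H0][#6] describes an aliphatic sulfur bridging two carbons with no H on the sulfur (a thioether).
(A) contains a methylthio ether (-SCH3), which satisfies every atom and bond constraint.
(B) has a methoxy ether (-OCH3) but the bridging atom is O, not S.
(C) has a thiol (-SH) but the sulfur has H1, not H0 bridging two carbons.
(D) has a methoxy ether (-OCH3) but the bridging atom is O, not S.
So the answer is (A).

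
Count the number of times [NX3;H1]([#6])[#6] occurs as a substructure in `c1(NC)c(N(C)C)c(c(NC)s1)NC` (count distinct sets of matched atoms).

3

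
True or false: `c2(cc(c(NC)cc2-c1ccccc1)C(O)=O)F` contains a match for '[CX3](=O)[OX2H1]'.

The pattern [CX3](=O)[OX2H1] describes an sp2 carbon double-bonded to O and single-bonded to an -OH oxygen — a carboxylic acid.
The molecule carries a carboxylic acid group (-C(=O)OH), whose atoms satisfy every constraint of the query, so the pattern matches.

True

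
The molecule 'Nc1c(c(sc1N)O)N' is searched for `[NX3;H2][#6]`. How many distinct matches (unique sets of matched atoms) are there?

3

[NX3;H2][#6] is the SMARTS for a primary amine: a trivalent nitrogen with two H attached to carbon.
The molecule carries 3 separate instances of a primary amino group (-NH2) meeting every constraint; each maps to a distinct set of atoms, giving 3 matches.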